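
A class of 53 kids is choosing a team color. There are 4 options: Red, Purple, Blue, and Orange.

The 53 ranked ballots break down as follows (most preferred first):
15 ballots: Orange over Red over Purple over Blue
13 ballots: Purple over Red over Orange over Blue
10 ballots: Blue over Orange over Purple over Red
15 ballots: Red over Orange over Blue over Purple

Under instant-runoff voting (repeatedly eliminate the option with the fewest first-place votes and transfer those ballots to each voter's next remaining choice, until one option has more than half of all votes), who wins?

Round 1: Red 15, Purple 13, Blue 10, Orange 15. Blue eliminated.
Round 2: Red 15, Purple 13, Orange 25. Purple eliminated.
Round 3: Red 28, Orange 25. Red has a majority (≥27).

Red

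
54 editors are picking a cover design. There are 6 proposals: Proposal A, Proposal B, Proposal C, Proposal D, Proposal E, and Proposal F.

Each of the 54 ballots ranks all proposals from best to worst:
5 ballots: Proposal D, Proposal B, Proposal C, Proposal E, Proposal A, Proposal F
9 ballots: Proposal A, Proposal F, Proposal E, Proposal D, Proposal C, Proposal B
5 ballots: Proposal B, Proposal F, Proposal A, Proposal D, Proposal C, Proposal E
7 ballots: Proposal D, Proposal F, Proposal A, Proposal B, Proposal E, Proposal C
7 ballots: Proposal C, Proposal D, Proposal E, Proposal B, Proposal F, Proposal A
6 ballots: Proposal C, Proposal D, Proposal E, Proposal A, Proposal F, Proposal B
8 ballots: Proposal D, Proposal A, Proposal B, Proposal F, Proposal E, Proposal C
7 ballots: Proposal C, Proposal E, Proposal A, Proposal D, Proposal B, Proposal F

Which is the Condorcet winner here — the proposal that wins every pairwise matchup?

Proposal D vs Proposal A: 33–21
Proposal D vs Proposal B: 49–5
Proposal D vs Proposal C: 34–20
Proposal D vs Proposal E: 38–16
Proposal D vs Proposal F: 40–14
Proposal D beats every other proposal.

Proposal D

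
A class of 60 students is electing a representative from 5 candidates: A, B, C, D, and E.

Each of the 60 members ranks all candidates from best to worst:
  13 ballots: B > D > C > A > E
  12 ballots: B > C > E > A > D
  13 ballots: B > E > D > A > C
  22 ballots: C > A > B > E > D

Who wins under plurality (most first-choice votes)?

First-place votes: A 0, B 38, C 22, D 0, E 0.

B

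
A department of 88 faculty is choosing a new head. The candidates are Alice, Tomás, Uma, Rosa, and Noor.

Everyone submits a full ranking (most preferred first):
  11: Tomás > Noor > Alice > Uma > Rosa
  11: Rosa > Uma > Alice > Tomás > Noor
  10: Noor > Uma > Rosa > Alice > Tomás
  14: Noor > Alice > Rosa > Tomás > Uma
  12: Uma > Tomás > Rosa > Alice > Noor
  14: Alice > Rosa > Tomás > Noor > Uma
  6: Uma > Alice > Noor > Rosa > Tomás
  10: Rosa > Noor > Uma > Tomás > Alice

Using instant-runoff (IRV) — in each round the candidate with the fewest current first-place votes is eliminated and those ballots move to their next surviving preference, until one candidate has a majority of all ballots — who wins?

Round 1: Alice 14, Tomás 11, Uma 18, Rosa 21, Noor 24. Tomás eliminated.
Round 2: Alice 14, Uma 18, Rosa 21, Noor 35. Alice eliminated.
Round 3: Uma 18, Rosa 35, Noor 35. Uma eliminated.
Round 4: Rosa 47, Noor 41. Rosa has a majority (≥45).

Rosa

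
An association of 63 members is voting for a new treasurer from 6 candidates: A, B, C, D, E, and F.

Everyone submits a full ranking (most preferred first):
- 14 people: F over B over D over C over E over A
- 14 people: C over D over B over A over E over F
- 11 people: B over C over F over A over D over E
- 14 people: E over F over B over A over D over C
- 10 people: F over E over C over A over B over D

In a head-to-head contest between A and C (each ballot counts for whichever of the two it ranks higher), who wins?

A is ranked above C on 14 ballots; C above A on 49.

C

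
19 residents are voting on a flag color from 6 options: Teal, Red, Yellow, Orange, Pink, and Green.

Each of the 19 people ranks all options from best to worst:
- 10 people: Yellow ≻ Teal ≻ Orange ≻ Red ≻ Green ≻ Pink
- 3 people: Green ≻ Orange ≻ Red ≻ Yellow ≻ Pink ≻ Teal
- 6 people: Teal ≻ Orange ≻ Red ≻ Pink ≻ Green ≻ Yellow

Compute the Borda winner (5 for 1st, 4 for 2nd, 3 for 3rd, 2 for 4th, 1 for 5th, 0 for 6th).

Teal

Teal: 10×4 + 3×0 + 6×5 = 70
Red: 10×2 + 3×3 + 6×3 = 47
Yellow: 10×5 + 3×2 + 6×0 = 56
Orange: 10×3 + 3×4 + 6×4 = 66
Pink: 10×0 + 3×1 + 6×2 = 15
Green: 10×1 + 3×5 + 6×1 = 31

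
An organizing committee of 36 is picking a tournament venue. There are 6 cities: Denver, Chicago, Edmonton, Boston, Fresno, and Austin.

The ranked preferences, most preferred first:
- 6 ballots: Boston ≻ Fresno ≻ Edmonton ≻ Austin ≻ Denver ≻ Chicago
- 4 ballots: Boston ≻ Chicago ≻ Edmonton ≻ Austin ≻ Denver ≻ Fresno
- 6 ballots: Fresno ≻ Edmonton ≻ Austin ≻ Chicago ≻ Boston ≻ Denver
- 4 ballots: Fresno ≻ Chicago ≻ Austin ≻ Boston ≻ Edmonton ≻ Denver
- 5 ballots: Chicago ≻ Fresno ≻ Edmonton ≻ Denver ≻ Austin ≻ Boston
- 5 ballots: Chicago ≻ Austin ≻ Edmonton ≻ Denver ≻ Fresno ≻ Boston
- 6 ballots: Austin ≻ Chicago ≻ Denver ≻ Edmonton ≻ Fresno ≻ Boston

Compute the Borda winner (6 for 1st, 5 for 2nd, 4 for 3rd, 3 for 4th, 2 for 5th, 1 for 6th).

Denver: 6×2 + 4×2 + 6×1 + 4×1 + 5×3 + 5×3 + 6×4 = 84
Chicago: 6×1 + 4×5 + 6×3 + 4×5 + 5×6 + 5×6 + 6×5 = 154
Edmonton: 6×4 + 4×4 + 6×5 + 4×2 + 5×4 + 5×4 + 6×3 = 136
Boston: 6×6 + 4×6 + 6×2 + 4×3 + 5×1 + 5×1 + 6×1 = 100
Fresno: 6×5 + 4×1 + 6×6 + 4×6 + 5×5 + 5×2 + 6×2 = 141
Austin: 6×3 + 4×3 + 6×4 + 4×4 + 5×2 + 5×5 + 6×6 = 141

Chicago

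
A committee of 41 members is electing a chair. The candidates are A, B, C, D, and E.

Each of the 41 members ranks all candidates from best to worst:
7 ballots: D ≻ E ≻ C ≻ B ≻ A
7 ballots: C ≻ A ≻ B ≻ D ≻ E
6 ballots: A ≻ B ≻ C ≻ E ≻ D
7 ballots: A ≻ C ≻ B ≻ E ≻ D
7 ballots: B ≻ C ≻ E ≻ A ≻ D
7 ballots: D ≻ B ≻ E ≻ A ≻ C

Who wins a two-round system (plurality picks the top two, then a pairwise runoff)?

A

Round 1 first-place votes: A 13, B 7, C 7, D 14, E 0. D and A advance.
Runoff: D is ranked above A on 14 ballots, A above D on 27.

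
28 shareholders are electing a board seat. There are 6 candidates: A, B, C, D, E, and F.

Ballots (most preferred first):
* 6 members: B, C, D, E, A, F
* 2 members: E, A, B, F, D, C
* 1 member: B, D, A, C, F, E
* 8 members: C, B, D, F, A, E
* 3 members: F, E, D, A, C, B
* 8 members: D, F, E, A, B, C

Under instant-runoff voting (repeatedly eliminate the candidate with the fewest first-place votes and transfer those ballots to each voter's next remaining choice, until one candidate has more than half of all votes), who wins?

Round 1: A 0, B 7, C 8, D 8, E 2, F 3. A eliminated.
Round 2: B 7, C 8, D 8, E 2, F 3. E eliminated.
Round 3: B 9, C 8, D 8, F 3. F eliminated.
Round 4: B 9, C 8, D 11. C eliminated.
Round 5: B 17, D 11. B has a majority (≥15).

B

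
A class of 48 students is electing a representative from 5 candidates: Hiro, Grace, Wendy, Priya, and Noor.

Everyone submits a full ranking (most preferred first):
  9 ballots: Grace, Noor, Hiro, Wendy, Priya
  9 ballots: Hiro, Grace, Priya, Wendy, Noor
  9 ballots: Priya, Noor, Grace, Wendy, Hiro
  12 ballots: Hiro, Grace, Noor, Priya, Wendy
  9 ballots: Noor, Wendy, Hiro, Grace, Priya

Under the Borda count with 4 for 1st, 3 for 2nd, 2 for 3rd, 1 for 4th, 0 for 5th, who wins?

Grace

Hiro: 9×2 + 9×4 + 9×0 + 12×4 + 9×2 = 120
Grace: 9×4 + 9×3 + 9×2 + 12×3 + 9×1 = 126
Wendy: 9×1 + 9×1 + 9×1 + 12×0 + 9×3 = 54
Priya: 9×0 + 9×2 + 9×4 + 12×1 + 9×0 = 66
Noor: 9×3 + 9×0 + 9×3 + 12×2 + 9×4 = 114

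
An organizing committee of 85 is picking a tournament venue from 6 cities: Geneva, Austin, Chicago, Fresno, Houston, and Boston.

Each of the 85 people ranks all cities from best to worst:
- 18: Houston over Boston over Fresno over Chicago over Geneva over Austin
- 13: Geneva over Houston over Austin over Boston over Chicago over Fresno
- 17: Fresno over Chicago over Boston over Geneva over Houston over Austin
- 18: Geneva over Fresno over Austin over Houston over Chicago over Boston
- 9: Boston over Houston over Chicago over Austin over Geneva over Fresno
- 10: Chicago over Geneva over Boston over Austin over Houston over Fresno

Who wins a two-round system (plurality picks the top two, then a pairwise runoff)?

Geneva

Round 1 first-place votes: Geneva 31, Austin 0, Chicago 10, Fresno 17, Houston 18, Boston 9. Geneva and Houston advance.
Runoff: Geneva is ranked above Houston on 58 ballots, Houston above Geneva on 27.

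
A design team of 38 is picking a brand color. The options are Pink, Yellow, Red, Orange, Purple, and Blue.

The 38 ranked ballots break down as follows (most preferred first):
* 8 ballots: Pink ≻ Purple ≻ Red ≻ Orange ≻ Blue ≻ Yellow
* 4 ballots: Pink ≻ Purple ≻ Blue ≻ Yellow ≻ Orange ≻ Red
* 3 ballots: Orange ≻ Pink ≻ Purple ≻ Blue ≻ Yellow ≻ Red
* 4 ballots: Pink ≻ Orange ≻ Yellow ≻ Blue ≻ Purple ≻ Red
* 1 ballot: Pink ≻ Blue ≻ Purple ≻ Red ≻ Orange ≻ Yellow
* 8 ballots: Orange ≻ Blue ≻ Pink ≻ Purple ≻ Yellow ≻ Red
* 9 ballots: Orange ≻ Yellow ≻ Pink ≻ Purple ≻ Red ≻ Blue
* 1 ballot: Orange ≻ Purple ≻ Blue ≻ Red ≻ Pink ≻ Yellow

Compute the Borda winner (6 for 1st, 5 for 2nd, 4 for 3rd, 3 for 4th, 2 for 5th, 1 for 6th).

Pink

Pink: 8×6 + 4×6 + 3×5 + 4×6 + 1×6 + 8×4 + 9×4 + 1×2 = 187
Yellow: 8×1 + 4×3 + 3×2 + 4×4 + 1×1 + 8×2 + 9×5 + 1×1 = 105
Red: 8×4 + 4×1 + 3×1 + 4×1 + 1×3 + 8×1 + 9×2 + 1×3 = 75
Orange: 8×3 + 4×2 + 3×6 + 4×5 + 1×2 + 8×6 + 9×6 + 1×6 = 180
Purple: 8×5 + 4×5 + 3×4 + 4×2 + 1×4 + 8×3 + 9×3 + 1×5 = 140
Blue: 8×2 + 4×4 + 3×3 + 4×3 + 1×5 + 8×5 + 9×1 + 1×4 = 111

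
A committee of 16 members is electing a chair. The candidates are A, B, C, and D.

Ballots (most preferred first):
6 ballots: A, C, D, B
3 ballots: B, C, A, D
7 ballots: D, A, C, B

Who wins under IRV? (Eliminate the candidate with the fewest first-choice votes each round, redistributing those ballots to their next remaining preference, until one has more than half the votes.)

Round 1: A 6, B 3, C 0, D 7. C eliminated.
Round 2: A 6, B 3, D 7. B eliminated.
Round 3: A 9, D 7. A has a majority (≥9).

A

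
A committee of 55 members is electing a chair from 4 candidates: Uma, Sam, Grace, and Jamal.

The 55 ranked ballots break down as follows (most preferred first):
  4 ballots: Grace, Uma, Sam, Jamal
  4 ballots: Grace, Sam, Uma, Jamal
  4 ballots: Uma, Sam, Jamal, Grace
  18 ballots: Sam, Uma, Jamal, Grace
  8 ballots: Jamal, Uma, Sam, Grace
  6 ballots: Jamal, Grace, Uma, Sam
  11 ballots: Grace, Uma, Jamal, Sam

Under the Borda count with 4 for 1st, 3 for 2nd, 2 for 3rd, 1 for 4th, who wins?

Uma

Uma: 4×3 + 4×2 + 4×4 + 18×3 + 8×3 + 6×2 + 11×3 = 159
Sam: 4×2 + 4×3 + 4×3 + 18×4 + 8×2 + 6×1 + 11×1 = 137
Grace: 4×4 + 4×4 + 4×1 + 18×1 + 8×1 + 6×3 + 11×4 = 124
Jamal: 4×1 + 4×1 + 4×2 + 18×2 + 8×4 + 6×4 + 11×2 = 130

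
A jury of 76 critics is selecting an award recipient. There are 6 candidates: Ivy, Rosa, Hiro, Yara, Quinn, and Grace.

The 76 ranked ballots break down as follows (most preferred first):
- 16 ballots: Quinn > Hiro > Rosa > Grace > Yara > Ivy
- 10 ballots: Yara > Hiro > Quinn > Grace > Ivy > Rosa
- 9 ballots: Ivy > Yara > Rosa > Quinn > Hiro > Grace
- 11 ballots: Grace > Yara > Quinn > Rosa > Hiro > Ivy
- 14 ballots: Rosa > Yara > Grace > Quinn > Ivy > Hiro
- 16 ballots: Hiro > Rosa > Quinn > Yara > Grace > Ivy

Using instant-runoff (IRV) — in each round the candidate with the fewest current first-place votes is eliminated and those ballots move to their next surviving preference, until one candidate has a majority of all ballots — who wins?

Yara

Round 1: Ivy 9, Rosa 14, Hiro 16, Yara 10, Quinn 16, Grace 11. Ivy eliminated.
Round 2: Rosa 14, Hiro 16, Yara 19, Quinn 16, Grace 11. Grace eliminated.
Round 3: Rosa 14, Hiro 16, Yara 30, Quinn 16. Rosa eliminated.
Round 4: Hiro 16, Yara 44, Quinn 16. Yara has a majority (≥39).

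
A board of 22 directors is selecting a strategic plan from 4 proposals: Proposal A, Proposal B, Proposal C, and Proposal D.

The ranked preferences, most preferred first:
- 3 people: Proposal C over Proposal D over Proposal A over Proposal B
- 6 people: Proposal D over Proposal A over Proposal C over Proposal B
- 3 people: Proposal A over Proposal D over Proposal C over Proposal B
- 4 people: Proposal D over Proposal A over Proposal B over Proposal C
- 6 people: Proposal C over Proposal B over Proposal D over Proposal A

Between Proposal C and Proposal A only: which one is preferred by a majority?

Proposal C is ranked above Proposal A on 9 ballots; Proposal A above Proposal C on 13.

Proposal A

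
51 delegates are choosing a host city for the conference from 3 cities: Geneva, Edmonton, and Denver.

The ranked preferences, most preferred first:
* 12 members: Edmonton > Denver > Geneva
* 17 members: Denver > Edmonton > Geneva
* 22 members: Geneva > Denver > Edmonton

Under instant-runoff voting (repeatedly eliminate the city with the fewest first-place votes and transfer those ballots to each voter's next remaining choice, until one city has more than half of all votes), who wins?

Round 1: Geneva 22, Edmonton 12, Denver 17. Edmonton eliminated.
Round 2: Geneva 22, Denver 29. Denver has a majority (≥26).

Denver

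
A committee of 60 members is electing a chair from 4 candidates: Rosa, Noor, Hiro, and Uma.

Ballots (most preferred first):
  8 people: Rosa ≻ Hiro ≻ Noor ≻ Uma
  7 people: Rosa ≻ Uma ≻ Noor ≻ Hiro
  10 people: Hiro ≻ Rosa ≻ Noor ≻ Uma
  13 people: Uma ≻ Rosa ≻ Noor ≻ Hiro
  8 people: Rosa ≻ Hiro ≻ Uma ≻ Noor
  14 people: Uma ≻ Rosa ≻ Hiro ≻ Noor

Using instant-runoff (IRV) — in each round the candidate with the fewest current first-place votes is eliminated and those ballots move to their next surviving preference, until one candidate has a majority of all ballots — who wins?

Rosa

Round 1: Rosa 23, Noor 0, Hiro 10, Uma 27. Noor eliminated.
Round 2: Rosa 23, Hiro 10, Uma 27. Hiro eliminated.
Round 3: Rosa 33, Uma 27. Rosa has a majority (≥31).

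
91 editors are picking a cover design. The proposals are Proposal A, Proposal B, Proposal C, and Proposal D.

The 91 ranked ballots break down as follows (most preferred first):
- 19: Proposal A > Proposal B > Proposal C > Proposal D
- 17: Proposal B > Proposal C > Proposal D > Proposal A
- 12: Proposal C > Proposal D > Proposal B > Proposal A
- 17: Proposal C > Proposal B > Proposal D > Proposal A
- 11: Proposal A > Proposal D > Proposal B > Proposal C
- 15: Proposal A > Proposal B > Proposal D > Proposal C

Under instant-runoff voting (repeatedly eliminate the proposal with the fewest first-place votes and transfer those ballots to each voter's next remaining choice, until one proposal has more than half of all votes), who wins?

Round 1: Proposal A 45, Proposal B 17, Proposal C 29, Proposal D 0. Proposal D eliminated.
Round 2: Proposal A 45, Proposal B 17, Proposal C 29. Proposal B eliminated.
Round 3: Proposal A 45, Proposal C 46. Proposal C has a majority (≥46).

Proposal C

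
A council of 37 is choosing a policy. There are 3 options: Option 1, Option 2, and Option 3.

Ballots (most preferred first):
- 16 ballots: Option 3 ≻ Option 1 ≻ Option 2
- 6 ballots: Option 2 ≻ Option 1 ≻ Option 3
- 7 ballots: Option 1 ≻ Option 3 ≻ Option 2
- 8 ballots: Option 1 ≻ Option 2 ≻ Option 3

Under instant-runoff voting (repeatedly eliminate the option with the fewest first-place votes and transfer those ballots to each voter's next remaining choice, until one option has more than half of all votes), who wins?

Round 1: Option 1 15, Option 2 6, Option 3 16. Option 2 eliminated.
Round 2: Option 1 21, Option 3 16. Option 1 has a majority (≥19).

Option 1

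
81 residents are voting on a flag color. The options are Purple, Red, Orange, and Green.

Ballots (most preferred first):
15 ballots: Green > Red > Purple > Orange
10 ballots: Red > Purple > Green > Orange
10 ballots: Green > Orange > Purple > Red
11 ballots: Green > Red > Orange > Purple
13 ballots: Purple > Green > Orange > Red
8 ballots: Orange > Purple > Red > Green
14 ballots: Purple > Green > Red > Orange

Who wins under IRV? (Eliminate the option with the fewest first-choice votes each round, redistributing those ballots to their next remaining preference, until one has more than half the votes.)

Round 1: Purple 27, Red 10, Orange 8, Green 36. Orange eliminated.
Round 2: Purple 35, Red 10, Green 36. Red eliminated.
Round 3: Purple 45, Green 36. Purple has a majority (≥41).

Purple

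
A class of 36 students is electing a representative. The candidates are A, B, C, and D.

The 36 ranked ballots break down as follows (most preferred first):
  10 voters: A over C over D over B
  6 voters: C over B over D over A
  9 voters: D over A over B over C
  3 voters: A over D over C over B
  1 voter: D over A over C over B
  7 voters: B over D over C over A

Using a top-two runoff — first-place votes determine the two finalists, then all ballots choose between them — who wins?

D

Round 1 first-place votes: A 13, B 7, C 6, D 10. A and D advance.
Runoff: A is ranked above D on 13 ballots, D above A on 23.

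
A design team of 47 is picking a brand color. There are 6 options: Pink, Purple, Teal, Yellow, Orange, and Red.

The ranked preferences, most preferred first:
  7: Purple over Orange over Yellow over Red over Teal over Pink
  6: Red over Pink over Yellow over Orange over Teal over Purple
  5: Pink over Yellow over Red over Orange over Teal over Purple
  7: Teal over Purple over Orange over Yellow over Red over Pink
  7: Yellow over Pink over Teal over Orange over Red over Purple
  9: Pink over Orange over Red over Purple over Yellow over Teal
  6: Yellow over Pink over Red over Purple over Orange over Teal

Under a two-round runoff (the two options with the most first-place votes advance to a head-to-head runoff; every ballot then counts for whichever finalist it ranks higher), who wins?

Yellow

Round 1 first-place votes: Pink 14, Purple 7, Teal 7, Yellow 13, Orange 0, Red 6. Pink and Yellow advance.
Runoff: Pink is ranked above Yellow on 20 ballots, Yellow above Pink on 27.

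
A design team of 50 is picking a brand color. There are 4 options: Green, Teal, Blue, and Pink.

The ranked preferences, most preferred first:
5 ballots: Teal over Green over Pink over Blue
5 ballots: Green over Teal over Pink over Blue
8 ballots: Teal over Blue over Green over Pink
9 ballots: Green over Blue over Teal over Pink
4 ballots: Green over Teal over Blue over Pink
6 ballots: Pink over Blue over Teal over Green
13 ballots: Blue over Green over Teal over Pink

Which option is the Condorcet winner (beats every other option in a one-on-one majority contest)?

Blue vs Green: 27–23
Blue vs Teal: 28–22
Blue vs Pink: 34–16
Blue beats every other option.

Blue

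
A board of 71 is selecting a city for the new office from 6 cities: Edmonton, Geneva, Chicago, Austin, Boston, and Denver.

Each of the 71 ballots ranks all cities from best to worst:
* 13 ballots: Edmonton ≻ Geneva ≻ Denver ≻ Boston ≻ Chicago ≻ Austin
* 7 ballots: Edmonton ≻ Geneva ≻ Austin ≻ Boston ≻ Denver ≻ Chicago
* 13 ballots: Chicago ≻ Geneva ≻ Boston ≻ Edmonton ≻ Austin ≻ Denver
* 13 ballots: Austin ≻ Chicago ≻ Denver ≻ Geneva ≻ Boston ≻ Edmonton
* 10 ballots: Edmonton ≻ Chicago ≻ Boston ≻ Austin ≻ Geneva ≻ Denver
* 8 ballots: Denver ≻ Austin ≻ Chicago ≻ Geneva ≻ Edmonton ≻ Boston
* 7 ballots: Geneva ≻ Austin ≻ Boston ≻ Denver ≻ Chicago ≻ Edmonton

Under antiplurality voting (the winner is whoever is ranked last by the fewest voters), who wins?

Last-place votes: Edmonton 20, Geneva 0, Chicago 7, Austin 13, Boston 8, Denver 23.

Geneva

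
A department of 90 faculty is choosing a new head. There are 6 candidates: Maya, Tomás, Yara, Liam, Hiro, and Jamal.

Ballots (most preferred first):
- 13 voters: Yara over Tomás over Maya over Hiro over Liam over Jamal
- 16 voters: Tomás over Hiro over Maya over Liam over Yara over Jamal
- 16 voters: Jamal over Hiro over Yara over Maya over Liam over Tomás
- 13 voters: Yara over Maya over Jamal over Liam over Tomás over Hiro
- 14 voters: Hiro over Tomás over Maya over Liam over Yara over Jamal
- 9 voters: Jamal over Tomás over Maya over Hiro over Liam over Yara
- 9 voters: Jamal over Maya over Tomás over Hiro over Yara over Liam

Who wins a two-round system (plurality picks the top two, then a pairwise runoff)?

Yara

Round 1 first-place votes: Maya 0, Tomás 16, Yara 26, Liam 0, Hiro 14, Jamal 34. Jamal and Yara advance.
Runoff: Jamal is ranked above Yara on 34 ballots, Yara above Jamal on 56.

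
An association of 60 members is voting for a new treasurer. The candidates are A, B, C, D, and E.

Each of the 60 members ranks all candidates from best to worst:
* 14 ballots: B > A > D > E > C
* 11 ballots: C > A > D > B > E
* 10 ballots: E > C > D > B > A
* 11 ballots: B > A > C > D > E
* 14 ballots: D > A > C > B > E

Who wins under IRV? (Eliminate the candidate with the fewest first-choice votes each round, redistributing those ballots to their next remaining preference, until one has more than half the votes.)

Round 1: A 0, B 25, C 11, D 14, E 10. A eliminated.
Round 2: B 25, C 11, D 14, E 10. E eliminated.
Round 3: B 25, C 21, D 14. D eliminated.
Round 4: B 25, C 35. C has a majority (≥31).

C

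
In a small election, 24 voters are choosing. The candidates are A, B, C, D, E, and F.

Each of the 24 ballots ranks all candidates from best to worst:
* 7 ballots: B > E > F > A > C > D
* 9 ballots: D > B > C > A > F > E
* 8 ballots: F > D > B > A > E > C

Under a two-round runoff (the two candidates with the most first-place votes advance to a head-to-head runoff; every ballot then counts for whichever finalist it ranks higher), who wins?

F

Round 1 first-place votes: A 0, B 7, C 0, D 9, E 0, F 8. D and F advance.
Runoff: D is ranked above F on 9 ballots, F above D on 15.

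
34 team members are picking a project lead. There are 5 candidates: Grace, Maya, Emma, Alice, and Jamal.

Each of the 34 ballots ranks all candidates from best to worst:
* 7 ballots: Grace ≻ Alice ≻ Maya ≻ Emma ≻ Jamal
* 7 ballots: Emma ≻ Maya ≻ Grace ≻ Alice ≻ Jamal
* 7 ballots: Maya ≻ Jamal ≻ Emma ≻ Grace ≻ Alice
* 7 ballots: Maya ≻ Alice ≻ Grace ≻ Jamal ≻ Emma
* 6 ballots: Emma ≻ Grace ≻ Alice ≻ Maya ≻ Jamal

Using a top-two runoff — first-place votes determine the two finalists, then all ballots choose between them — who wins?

Round 1 first-place votes: Grace 7, Maya 14, Emma 13, Alice 0, Jamal 0. Maya and Emma advance.
Runoff: Maya is ranked above Emma on 21 ballots, Emma above Maya on 13.

Maya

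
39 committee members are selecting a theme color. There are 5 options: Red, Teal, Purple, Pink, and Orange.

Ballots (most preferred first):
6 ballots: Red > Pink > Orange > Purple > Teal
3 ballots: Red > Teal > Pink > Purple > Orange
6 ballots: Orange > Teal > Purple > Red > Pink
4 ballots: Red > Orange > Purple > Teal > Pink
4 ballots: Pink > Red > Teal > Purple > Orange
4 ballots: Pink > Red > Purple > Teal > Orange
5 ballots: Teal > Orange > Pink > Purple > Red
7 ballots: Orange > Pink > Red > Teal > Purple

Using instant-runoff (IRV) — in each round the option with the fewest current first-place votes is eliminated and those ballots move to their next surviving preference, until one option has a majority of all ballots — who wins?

Red

Round 1: Red 13, Teal 5, Purple 0, Pink 8, Orange 13. Purple eliminated.
Round 2: Red 13, Teal 5, Pink 8, Orange 13. Teal eliminated.
Round 3: Red 13, Pink 8, Orange 18. Pink eliminated.
Round 4: Red 21, Orange 18. Red has a majority (≥20).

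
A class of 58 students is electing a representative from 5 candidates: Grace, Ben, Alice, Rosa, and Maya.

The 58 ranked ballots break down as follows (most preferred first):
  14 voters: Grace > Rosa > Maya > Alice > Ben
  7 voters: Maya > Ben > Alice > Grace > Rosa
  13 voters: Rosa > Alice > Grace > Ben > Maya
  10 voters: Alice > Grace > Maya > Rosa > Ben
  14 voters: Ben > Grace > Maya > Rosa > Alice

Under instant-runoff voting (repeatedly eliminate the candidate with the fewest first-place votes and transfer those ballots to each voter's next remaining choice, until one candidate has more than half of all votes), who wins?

Grace

Round 1: Grace 14, Ben 14, Alice 10, Rosa 13, Maya 7. Maya eliminated.
Round 2: Grace 14, Ben 21, Alice 10, Rosa 13. Alice eliminated.
Round 3: Grace 24, Ben 21, Rosa 13. Rosa eliminated.
Round 4: Grace 37, Ben 21. Grace has a majority (≥30).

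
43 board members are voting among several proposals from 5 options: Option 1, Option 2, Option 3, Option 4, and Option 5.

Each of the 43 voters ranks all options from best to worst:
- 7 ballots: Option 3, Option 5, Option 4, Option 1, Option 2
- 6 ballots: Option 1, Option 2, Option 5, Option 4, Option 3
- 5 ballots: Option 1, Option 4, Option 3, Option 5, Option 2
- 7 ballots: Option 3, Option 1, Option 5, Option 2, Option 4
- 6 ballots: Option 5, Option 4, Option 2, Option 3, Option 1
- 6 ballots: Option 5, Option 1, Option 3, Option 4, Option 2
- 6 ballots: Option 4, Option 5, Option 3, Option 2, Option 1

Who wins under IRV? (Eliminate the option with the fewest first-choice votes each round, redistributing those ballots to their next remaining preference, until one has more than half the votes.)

Option 5

Round 1: Option 1 11, Option 2 0, Option 3 14, Option 4 6, Option 5 12. Option 2 eliminated.
Round 2: Option 1 11, Option 3 14, Option 4 6, Option 5 12. Option 4 eliminated.
Round 3: Option 1 11, Option 3 14, Option 5 18. Option 1 eliminated.
Round 4: Option 3 19, Option 5 24. Option 5 has a majority (≥22).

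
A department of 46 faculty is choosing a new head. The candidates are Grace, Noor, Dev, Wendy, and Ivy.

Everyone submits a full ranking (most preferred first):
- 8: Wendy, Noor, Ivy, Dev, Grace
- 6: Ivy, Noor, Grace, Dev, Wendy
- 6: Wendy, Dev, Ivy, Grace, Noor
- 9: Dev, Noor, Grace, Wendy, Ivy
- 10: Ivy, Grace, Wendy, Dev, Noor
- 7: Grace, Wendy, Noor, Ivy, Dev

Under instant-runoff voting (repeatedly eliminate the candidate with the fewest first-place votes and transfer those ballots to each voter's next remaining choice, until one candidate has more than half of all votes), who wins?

Wendy

Round 1: Grace 7, Noor 0, Dev 9, Wendy 14, Ivy 16. Noor eliminated.
Round 2: Grace 7, Dev 9, Wendy 14, Ivy 16. Grace eliminated.
Round 3: Dev 9, Wendy 21, Ivy 16. Dev eliminated.
Round 4: Wendy 30, Ivy 16. Wendy has a majority (≥24).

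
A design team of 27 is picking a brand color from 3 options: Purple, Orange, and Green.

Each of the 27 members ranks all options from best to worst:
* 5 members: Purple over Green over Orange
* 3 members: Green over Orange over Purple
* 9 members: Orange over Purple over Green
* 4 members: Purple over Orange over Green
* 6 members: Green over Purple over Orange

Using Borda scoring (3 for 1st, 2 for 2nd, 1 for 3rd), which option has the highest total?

Purple: 5×3 + 3×1 + 9×2 + 4×3 + 6×2 = 60
Orange: 5×1 + 3×2 + 9×3 + 4×2 + 6×1 = 52
Green: 5×2 + 3×3 + 9×1 + 4×1 + 6×3 = 50

Purple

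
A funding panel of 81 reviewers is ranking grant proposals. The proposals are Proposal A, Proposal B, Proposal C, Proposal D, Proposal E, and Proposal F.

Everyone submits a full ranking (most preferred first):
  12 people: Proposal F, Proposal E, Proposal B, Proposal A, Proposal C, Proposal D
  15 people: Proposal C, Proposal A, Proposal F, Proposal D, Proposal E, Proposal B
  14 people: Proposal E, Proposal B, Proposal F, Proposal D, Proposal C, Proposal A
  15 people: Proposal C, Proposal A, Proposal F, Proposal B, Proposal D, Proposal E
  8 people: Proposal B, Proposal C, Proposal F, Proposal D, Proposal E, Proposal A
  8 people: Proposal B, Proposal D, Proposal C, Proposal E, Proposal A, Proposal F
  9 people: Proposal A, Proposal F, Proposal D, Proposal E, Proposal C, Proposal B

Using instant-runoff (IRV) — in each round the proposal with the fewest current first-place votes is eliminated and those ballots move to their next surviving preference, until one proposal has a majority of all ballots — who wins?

Round 1: Proposal A 9, Proposal B 16, Proposal C 30, Proposal D 0, Proposal E 14, Proposal F 12. Proposal D eliminated.
Round 2: Proposal A 9, Proposal B 16, Proposal C 30, Proposal E 14, Proposal F 12. Proposal A eliminated.
Round 3: Proposal B 16, Proposal C 30, Proposal E 14, Proposal F 21. Proposal E eliminated.
Round 4: Proposal B 30, Proposal C 30, Proposal F 21. Proposal F eliminated.
Round 5: Proposal B 42, Proposal C 39. Proposal B has a majority (≥41).

Proposal B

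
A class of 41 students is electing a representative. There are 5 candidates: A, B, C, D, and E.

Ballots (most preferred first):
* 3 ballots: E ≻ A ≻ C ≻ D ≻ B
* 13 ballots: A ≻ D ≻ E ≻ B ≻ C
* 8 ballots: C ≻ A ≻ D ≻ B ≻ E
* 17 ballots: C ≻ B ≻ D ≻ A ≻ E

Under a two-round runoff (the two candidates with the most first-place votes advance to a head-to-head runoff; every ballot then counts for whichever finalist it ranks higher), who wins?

C

Round 1 first-place votes: A 13, B 0, C 25, D 0, E 3. C and A advance.
Runoff: C is ranked above A on 25 ballots, A above C on 16.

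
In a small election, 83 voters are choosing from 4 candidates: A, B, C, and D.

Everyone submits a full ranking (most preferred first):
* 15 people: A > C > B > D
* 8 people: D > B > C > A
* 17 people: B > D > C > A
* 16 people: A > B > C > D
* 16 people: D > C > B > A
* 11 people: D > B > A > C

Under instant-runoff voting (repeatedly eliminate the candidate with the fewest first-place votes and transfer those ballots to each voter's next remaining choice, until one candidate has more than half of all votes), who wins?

Round 1: A 31, B 17, C 0, D 35. C eliminated.
Round 2: A 31, B 17, D 35. B eliminated.
Round 3: A 31, D 52. D has a majority (≥42).

D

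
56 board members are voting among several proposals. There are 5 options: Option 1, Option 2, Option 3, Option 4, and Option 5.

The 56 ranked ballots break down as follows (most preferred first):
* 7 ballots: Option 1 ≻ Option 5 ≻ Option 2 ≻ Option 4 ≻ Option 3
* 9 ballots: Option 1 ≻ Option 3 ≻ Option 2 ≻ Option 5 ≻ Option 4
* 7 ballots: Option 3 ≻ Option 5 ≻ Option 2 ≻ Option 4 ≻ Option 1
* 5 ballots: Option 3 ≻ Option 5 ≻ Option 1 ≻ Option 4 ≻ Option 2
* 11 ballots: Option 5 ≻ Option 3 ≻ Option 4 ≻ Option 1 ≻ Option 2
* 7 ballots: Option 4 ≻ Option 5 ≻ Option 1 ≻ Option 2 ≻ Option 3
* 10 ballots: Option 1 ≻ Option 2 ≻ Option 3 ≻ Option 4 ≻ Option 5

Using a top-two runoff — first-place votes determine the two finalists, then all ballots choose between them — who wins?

Round 1 first-place votes: Option 1 26, Option 2 0, Option 3 12, Option 4 7, Option 5 11. Option 1 and Option 3 advance.
Runoff: Option 1 is ranked above Option 3 on 33 ballots, Option 3 above Option 1 on 23.

Option 1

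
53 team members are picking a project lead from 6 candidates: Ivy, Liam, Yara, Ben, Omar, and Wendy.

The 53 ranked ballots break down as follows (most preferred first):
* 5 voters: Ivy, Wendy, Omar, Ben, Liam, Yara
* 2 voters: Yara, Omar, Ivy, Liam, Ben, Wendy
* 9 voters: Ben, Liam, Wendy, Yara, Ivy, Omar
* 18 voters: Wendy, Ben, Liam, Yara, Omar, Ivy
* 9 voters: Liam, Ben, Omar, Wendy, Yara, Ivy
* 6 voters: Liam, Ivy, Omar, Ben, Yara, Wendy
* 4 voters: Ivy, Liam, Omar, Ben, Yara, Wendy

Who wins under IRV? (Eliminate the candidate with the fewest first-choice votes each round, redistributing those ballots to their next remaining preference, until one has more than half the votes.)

Round 1: Ivy 9, Liam 15, Yara 2, Ben 9, Omar 0, Wendy 18. Omar eliminated.
Round 2: Ivy 9, Liam 15, Yara 2, Ben 9, Wendy 18. Yara eliminated.
Round 3: Ivy 11, Liam 15, Ben 9, Wendy 18. Ben eliminated.
Round 4: Ivy 11, Liam 24, Wendy 18. Ivy eliminated.
Round 5: Liam 30, Wendy 23. Liam has a majority (≥27).

Liam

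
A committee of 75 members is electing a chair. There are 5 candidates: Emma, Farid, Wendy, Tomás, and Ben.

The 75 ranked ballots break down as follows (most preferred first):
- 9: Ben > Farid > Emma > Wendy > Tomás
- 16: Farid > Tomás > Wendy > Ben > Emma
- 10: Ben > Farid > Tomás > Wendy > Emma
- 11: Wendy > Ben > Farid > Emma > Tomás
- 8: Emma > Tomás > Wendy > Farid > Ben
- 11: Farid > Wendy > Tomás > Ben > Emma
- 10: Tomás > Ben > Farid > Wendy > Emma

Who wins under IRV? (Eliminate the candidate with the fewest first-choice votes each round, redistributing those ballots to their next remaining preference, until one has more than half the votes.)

Ben

Round 1: Emma 8, Farid 27, Wendy 11, Tomás 10, Ben 19. Emma eliminated.
Round 2: Farid 27, Wendy 11, Tomás 18, Ben 19. Wendy eliminated.
Round 3: Farid 27, Tomás 18, Ben 30. Tomás eliminated.
Round 4: Farid 35, Ben 40. Ben has a majority (≥38).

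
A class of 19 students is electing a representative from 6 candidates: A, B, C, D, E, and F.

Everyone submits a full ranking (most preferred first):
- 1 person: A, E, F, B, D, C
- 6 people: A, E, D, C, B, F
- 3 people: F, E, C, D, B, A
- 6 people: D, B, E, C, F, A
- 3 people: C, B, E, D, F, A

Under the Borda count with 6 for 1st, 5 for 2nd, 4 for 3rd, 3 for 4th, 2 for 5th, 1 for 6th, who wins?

E

A: 1×6 + 6×6 + 3×1 + 6×1 + 3×1 = 54
B: 1×3 + 6×2 + 3×2 + 6×5 + 3×5 = 66
C: 1×1 + 6×3 + 3×4 + 6×3 + 3×6 = 67
D: 1×2 + 6×4 + 3×3 + 6×6 + 3×3 = 80
E: 1×5 + 6×5 + 3×5 + 6×4 + 3×4 = 86
F: 1×4 + 6×1 + 3×6 + 6×2 + 3×2 = 46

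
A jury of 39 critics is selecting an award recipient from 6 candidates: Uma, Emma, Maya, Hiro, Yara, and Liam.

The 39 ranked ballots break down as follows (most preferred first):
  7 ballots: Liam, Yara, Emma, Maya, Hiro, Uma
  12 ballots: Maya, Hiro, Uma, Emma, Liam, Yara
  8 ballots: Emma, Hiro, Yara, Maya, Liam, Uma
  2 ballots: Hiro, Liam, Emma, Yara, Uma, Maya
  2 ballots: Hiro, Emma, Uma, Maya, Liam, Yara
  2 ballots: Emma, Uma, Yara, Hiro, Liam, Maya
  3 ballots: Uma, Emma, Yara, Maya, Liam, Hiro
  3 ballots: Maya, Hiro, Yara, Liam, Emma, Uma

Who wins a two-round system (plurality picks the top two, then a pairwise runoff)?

Round 1 first-place votes: Uma 3, Emma 10, Maya 15, Hiro 4, Yara 0, Liam 7. Maya and Emma advance.
Runoff: Maya is ranked above Emma on 15 ballots, Emma above Maya on 24.

Emma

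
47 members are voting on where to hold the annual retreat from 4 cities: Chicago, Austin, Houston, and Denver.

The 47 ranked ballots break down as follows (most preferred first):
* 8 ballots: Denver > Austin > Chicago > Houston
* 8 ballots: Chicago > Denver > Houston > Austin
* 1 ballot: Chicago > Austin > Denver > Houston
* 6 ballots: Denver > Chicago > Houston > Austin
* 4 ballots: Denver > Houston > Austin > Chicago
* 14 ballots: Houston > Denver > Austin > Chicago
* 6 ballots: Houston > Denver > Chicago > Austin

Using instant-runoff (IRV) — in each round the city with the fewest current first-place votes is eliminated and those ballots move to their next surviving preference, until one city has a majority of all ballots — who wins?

Denver

Round 1: Chicago 9, Austin 0, Houston 20, Denver 18. Austin eliminated.
Round 2: Chicago 9, Houston 20, Denver 18. Chicago eliminated.
Round 3: Houston 20, Denver 27. Denver has a majority (≥24).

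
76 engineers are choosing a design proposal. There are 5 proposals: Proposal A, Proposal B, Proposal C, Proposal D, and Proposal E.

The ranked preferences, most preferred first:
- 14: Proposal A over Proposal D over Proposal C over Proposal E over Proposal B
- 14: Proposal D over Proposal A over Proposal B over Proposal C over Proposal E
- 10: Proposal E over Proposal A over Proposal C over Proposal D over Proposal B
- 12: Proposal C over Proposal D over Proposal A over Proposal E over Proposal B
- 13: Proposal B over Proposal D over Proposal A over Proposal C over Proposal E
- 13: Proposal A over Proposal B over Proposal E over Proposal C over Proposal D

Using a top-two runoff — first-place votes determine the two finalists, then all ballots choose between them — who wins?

Proposal D

Round 1 first-place votes: Proposal A 27, Proposal B 13, Proposal C 12, Proposal D 14, Proposal E 10. Proposal A and Proposal D advance.
Runoff: Proposal A is ranked above Proposal D on 37 ballots, Proposal D above Proposal A on 39.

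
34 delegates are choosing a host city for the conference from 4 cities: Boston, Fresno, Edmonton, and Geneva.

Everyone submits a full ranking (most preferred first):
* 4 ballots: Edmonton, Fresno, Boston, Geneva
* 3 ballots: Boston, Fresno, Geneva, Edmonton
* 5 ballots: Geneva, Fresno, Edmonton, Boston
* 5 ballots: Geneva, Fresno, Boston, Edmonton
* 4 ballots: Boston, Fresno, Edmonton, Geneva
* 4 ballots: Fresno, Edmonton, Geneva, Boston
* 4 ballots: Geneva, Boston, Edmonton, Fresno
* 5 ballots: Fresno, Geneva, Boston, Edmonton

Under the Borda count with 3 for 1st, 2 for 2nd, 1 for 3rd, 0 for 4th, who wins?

Boston: 4×1 + 3×3 + 5×0 + 5×1 + 4×3 + 4×0 + 4×2 + 5×1 = 43
Fresno: 4×2 + 3×2 + 5×2 + 5×2 + 4×2 + 4×3 + 4×0 + 5×3 = 69
Edmonton: 4×3 + 3×0 + 5×1 + 5×0 + 4×1 + 4×2 + 4×1 + 5×0 = 33
Geneva: 4×0 + 3×1 + 5×3 + 5×3 + 4×0 + 4×1 + 4×3 + 5×2 = 59

Fresno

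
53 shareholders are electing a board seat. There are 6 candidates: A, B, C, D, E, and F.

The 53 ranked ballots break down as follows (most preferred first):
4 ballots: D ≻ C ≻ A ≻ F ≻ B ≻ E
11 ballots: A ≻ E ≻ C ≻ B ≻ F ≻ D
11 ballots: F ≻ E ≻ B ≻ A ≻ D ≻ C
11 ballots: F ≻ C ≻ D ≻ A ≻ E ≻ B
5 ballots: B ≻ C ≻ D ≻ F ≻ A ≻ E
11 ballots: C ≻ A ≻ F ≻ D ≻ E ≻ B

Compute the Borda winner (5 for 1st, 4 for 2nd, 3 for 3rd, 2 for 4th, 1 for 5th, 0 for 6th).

A: 4×3 + 11×5 + 11×2 + 11×2 + 5×1 + 11×4 = 160
B: 4×1 + 11×2 + 11×3 + 11×0 + 5×5 + 11×0 = 84
C: 4×4 + 11×3 + 11×0 + 11×4 + 5×4 + 11×5 = 168
D: 4×5 + 11×0 + 11×1 + 11×3 + 5×3 + 11×2 = 101
E: 4×0 + 11×4 + 11×4 + 11×1 + 5×0 + 11×1 = 110
F: 4×2 + 11×1 + 11×5 + 11×5 + 5×2 + 11×3 = 172

F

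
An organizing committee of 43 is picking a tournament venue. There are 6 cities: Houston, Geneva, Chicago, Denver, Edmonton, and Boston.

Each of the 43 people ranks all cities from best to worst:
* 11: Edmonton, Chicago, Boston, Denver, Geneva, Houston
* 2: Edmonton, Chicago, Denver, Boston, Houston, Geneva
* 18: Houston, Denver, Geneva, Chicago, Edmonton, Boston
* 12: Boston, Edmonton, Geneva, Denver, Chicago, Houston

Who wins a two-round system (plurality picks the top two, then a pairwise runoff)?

Round 1 first-place votes: Houston 18, Geneva 0, Chicago 0, Denver 0, Edmonton 13, Boston 12. Houston and Edmonton advance.
Runoff: Houston is ranked above Edmonton on 18 ballots, Edmonton above Houston on 25.

Edmonton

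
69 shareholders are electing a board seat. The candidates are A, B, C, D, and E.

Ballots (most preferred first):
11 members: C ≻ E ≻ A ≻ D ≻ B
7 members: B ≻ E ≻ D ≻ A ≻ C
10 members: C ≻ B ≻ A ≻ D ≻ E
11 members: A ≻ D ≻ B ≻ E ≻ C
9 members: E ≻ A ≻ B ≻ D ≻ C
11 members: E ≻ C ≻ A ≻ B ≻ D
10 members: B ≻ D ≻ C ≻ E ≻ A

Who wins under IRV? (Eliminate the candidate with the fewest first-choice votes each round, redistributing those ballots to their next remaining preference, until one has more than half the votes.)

Round 1: A 11, B 17, C 21, D 0, E 20. D eliminated.
Round 2: A 11, B 17, C 21, E 20. A eliminated.
Round 3: B 28, C 21, E 20. E eliminated.
Round 4: B 37, C 32. B has a majority (≥35).

B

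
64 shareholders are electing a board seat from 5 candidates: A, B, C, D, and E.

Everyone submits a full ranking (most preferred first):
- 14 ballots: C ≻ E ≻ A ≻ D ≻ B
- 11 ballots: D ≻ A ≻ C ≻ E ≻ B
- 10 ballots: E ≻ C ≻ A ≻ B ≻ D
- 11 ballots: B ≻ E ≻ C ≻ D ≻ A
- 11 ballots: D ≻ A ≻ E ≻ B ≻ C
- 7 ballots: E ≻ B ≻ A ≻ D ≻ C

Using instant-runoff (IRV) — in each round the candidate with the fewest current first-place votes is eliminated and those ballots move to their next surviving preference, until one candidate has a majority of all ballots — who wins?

E

Round 1: A 0, B 11, C 14, D 22, E 17. A eliminated.
Round 2: B 11, C 14, D 22, E 17. B eliminated.
Round 3: C 14, D 22, E 28. C eliminated.
Round 4: D 22, E 42. E has a majority (≥33).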